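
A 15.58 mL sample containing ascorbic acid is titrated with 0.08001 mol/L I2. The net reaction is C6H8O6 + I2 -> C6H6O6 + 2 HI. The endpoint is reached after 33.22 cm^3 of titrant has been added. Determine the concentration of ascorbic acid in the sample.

n(I2) = 0.08001 x 0.03322 = 0.002658 mol.
From the balanced equation, 1 mol I2 reacts with 1 mol ascorbic acid, so n(ascorbic acid) = 0.002658 x 1/1 = 0.002658 mol.
[ascorbic acid] = 0.002658 / 0.01558 L = 0.171 M.

0.171 M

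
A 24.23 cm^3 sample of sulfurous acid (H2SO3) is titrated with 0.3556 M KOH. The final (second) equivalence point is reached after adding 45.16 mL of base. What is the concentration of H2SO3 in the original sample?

0.331 M

n(KOH) = 0.3556 x 0.04516 = 0.01606 mol.
At the final (second) equivalence point, 2 mol OH^- react per mol H2SO3, so n(H2SO3) = 0.01606 / 2 = 0.008029 mol.
[H2SO3] = 0.008029 / 0.02423 L = 0.331 M.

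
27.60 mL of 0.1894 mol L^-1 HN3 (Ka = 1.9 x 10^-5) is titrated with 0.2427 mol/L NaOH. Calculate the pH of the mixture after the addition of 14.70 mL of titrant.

Initial n(HN3) = 0.1894 x 0.02760 = 0.005227 mol.
n(NaOH) added = 0.2427 x 0.01470 = 0.003568 mol, converting that many moles of HN3 to N3-.
Remaining n(HN3) = 0.001660 mol; n(N3-) = 0.003568 mol.
By Henderson-Hasselbalch, pH = pKa + log([A^-]/[HA]) = 4.72 + log(0.003568/0.001660) = 4.72 + (+0.33) = 5.05.

5.05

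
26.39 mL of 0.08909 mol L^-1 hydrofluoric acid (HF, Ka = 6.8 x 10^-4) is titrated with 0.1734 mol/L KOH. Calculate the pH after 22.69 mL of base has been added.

12.51

n(acid) = 0.08909 x 0.02639 = 0.002351 mol; n(KOH) added = 0.1734 x 0.02269 = 0.003934 mol.
Base is in excess by 0.003934 - 0.002351 = 0.001583 mol in a total volume of 0.04908 L.
[OH^-] = 0.001583/0.04908 = 0.03226 M, so pOH = 1.49 and pH = 14.00 - 1.49 = 12.51.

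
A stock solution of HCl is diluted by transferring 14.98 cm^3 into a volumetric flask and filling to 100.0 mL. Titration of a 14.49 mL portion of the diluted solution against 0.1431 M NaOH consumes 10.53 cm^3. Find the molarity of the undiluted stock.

0.694 M

n(NaOH) = 0.1431 x 0.01053 = 0.001507 mol.
n(HCl) in the aliquot = 0.001507 mol.
[diluted HCl] = 0.001507 / 0.01449 = 0.1040 M.
Dilution factor = 100.0/14.98 = 6.676, so [stock] = 0.1040 x 6.676 = 0.694 M.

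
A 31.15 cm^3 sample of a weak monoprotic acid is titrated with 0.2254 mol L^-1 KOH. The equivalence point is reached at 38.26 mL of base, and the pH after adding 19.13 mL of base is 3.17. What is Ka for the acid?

19.13 mL is half of the equivalence volume, so this is the half-equivalence point where [HA] = [A^-].
At half-equivalence pH = pKa, so pKa = 3.17.
Ka = 10^(-3.17) = 6.8 x 10^-4.

6.8 x 10^-4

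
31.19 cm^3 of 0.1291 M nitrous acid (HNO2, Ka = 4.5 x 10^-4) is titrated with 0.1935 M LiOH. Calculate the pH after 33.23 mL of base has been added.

12.57

n(acid) = 0.1291 x 0.03119 = 0.004027 mol; n(LiOH) added = 0.1935 x 0.03323 = 0.006430 mol.
Base is in excess by 0.006430 - 0.004027 = 0.002403 mol in a total volume of 0.06442 L.
[OH^-] = 0.002403/0.06442 = 0.03731 M, so pOH = 1.43 and pH = 14.00 - 1.43 = 12.57.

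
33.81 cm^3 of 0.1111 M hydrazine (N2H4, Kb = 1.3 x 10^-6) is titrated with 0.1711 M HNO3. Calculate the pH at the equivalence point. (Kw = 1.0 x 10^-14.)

4.64

n(N2H4) = 0.1111 x 0.03381 = 0.003756 mol; V(HNO3) at equivalence = 0.003756/0.1711 = 0.02195 L.
At equivalence the base is fully converted to N2H5+; total volume = 0.05576 L, so [N2H5+] = 0.003756/0.05576 = 0.06736 M.
Ka(N2H5+) = Kw/Kb = 1.0e-14 / 1.3 x 10^-6 = 7.69e-9.
[H^+] = sqrt(Ka x [N2H5+]) = sqrt(7.69e-9 x 0.06736) = 2.28e-5 M.
pH = -log(2.28e-5) = 4.64.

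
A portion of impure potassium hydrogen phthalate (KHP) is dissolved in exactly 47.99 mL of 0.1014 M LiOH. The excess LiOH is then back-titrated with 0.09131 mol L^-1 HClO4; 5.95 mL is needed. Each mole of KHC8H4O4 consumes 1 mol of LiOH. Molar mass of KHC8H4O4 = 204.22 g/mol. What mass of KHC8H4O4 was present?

Total n(LiOH) added = 0.1014 x 0.04799 = 0.004866 mol.
n(HClO4) used = 0.09131 x 0.005950 = 0.0005433 mol, which equals the excess n(LiOH).
So n(LiOH) consumed by the sample = 0.004866 - 0.0005433 = 0.004323 mol.
n(KHC8H4O4) = 0.004323 / 1 = 0.004323 mol.
mass = 0.004323 mol x 204.22 g/mol = 0.883 g.

0.883 g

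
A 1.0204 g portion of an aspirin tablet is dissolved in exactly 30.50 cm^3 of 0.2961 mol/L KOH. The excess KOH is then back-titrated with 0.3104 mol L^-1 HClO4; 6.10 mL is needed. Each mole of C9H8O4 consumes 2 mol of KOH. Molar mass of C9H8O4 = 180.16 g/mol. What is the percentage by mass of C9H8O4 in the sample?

Total n(KOH) added = 0.2961 x 0.03050 = 0.009031 mol.
n(HClO4) used = 0.3104 x 0.006100 = 0.001893 mol, which equals the excess n(KOH).
So n(KOH) consumed by the sample = 0.009031 - 0.001893 = 0.007138 mol.
n(C9H8O4) = 0.007138 / 2 = 0.003569 mol.
mass C9H8O4 = 0.003569 x 180.16 = 0.6430 g, so %C9H8O4 = 0.6430/1.0204 x 100 = 63.0%.

63.0%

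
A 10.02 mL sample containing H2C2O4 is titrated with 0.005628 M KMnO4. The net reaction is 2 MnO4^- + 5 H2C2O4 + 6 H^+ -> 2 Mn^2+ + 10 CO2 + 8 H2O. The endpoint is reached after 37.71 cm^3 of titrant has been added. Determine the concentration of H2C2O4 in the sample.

0.0530 M

n(KMnO4) = 0.005628 x 0.03771 = 0.0002122 mol.
From the balanced equation, 2 mol KMnO4 reacts with 5 mol H2C2O4, so n(H2C2O4) = 0.0002122 x 5/2 = 0.0005306 mol.
[H2C2O4] = 0.0005306 / 0.01002 L = 0.0530 M.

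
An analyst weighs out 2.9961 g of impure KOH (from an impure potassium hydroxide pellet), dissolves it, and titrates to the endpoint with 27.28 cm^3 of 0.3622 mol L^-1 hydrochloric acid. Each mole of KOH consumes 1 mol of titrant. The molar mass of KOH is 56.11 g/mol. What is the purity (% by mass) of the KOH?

18.5%

n(HCl) = 0.3622 x 0.02728 = 0.009881 mol.
n(KOH) = 0.009881 / 1 = 0.009881 mol.
mass of KOH = 0.009881 x 56.11 = 0.5544 g.
% purity = 0.5544 / 2.9961 x 100 = 18.5%.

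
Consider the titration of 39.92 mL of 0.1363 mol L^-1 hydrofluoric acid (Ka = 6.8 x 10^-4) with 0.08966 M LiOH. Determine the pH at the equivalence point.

n(HF) = 0.1363 x 0.03992 = 0.005441 mol; V(LiOH) at equivalence = 0.005441/0.08966 = 0.06069 L.
At equivalence all the acid is converted to F-; total volume = 0.03992 + 0.06069 = 0.1006 L, so [F-] = 0.005441/0.1006 = 0.05408 M.
Kb = Kw/Ka = 1.0e-14 / 6.8 x 10^-4 = 1.47e-11.
[OH^-] = sqrt(Kb x [F-]) = sqrt(1.47e-11 x 0.05408) = 8.92e-7 M.
pOH = 6.05, so pH = 14.00 - 6.05 = 7.95.

7.95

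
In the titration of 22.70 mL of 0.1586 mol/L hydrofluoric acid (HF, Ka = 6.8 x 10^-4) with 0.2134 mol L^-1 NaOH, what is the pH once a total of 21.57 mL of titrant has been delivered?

n(acid) = 0.1586 x 0.02270 = 0.003600 mol; n(NaOH) added = 0.2134 x 0.02157 = 0.004603 mol.
Base is in excess by 0.004603 - 0.003600 = 0.001003 mol in a total volume of 0.04427 L.
[OH^-] = 0.001003/0.04427 = 0.02265 M, so pOH = 1.64 and pH = 14.00 - 1.64 = 12.36.

12.36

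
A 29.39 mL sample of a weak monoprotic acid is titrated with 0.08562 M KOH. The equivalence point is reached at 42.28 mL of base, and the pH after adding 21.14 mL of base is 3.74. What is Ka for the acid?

1.8 x 10^-4

21.14 mL is half of the equivalence volume, so this is the half-equivalence point where [HA] = [A^-].
At half-equivalence pH = pKa, so pKa = 3.74.
Ka = 10^(-3.74) = 1.8 x 10^-4.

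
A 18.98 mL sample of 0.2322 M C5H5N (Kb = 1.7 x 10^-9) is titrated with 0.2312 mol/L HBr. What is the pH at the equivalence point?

n(C5H5N) = 0.2322 x 0.01898 = 0.004407 mol; V(HBr) at equivalence = 0.004407/0.2312 = 0.01906 L.
At equivalence the base is fully converted to C5H5NH+; total volume = 0.03804 L, so [C5H5NH+] = 0.004407/0.03804 = 0.1158 M.
Ka(C5H5NH+) = Kw/Kb = 1.0e-14 / 1.7 x 10^-9 = 5.88e-6.
[H^+] = sqrt(Ka x [C5H5NH+]) = sqrt(5.88e-6 x 0.1158) = 0.000826 M.
pH = -log(0.000826) = 3.08.

3.08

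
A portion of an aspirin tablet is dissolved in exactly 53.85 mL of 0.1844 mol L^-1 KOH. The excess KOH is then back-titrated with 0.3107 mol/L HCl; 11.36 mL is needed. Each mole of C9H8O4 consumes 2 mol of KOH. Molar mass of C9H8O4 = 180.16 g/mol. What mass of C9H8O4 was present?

0.577 g

Total n(KOH) added = 0.1844 x 0.05385 = 0.009930 mol.
n(HCl) used = 0.3107 x 0.01136 = 0.003530 mol, which equals the excess n(KOH).
So n(KOH) consumed by the sample = 0.009930 - 0.003530 = 0.006400 mol.
n(C9H8O4) = 0.006400 / 2 = 0.003200 mol.
mass = 0.003200 mol x 180.16 g/mol = 0.577 g.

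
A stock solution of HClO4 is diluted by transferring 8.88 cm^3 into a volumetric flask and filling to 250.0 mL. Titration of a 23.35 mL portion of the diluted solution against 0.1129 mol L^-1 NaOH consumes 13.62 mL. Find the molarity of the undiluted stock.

1.85 M

n(NaOH) = 0.1129 x 0.01362 = 0.001538 mol.
n(HClO4) in the aliquot = 0.001538 mol.
[diluted HClO4] = 0.001538 / 0.02335 = 0.06585 M.
Dilution factor = 250.0/8.880 = 28.15, so [stock] = 0.06585 x 28.15 = 1.85 M.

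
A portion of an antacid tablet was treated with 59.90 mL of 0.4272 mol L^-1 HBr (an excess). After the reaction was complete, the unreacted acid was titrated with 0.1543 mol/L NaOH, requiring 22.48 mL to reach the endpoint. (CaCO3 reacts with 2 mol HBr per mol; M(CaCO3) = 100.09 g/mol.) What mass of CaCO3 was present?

Total n(HBr) added = 0.4272 x 0.05990 = 0.02559 mol.
n(NaOH) used = 0.1543 x 0.02248 = 0.003469 mol, which equals the excess n(HBr).
So n(HBr) consumed by the sample = 0.02559 - 0.003469 = 0.02212 mol.
n(CaCO3) = 0.02212 / 2 = 0.01106 mol.
mass = 0.01106 mol x 100.09 g/mol = 1.11 g.

1.11 g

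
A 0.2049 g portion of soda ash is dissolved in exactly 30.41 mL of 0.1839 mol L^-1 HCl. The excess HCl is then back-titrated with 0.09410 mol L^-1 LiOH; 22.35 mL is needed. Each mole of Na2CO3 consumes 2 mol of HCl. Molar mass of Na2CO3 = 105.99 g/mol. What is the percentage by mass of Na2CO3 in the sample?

90.2%

Total n(HCl) added = 0.1839 x 0.03041 = 0.005592 mol.
n(LiOH) used = 0.09410 x 0.02235 = 0.002103 mol, which equals the excess n(HCl).
So n(HCl) consumed by the sample = 0.005592 - 0.002103 = 0.003489 mol.
n(Na2CO3) = 0.003489 / 2 = 0.001745 mol.
mass Na2CO3 = 0.001745 x 105.99 = 0.1849 g, so %Na2CO3 = 0.1849/0.2049 x 100 = 90.2%.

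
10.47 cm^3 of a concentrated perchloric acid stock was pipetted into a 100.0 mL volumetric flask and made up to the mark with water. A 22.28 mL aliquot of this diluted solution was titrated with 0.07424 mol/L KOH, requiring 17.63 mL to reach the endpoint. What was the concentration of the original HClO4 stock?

0.561 M

n(KOH) = 0.07424 x 0.01763 = 0.001309 mol.
n(HClO4) in the aliquot = 0.001309 mol.
[diluted HClO4] = 0.001309 / 0.02228 = 0.05875 M.
Dilution factor = 100.0/10.47 = 9.551, so [stock] = 0.05875 x 9.551 = 0.561 M.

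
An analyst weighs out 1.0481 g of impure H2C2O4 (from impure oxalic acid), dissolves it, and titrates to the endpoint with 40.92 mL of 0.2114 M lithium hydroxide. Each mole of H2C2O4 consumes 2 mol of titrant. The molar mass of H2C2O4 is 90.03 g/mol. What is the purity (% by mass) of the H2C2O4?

37.2%

n(LiOH) = 0.2114 x 0.04092 = 0.008650 mol.
n(H2C2O4) = 0.008650 / 2 = 0.004325 mol.
mass of H2C2O4 = 0.004325 x 90.03 = 0.3894 g.
% purity = 0.3894 / 1.0481 x 100 = 37.2%.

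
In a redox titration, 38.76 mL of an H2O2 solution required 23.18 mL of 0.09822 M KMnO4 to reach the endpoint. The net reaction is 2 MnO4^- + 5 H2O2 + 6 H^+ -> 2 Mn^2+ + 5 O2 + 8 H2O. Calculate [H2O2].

n(KMnO4) = 0.09822 x 0.02318 = 0.002277 mol.
From the balanced equation, 2 mol KMnO4 reacts with 5 mol H2O2, so n(H2O2) = 0.002277 x 5/2 = 0.005692 mol.
[H2O2] = 0.005692 / 0.03876 L = 0.147 M.

0.147 M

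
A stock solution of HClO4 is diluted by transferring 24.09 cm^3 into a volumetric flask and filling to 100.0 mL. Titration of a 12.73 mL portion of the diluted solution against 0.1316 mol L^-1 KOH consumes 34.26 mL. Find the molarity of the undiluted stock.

n(KOH) = 0.1316 x 0.03426 = 0.004509 mol.
n(HClO4) in the aliquot = 0.004509 mol.
[diluted HClO4] = 0.004509 / 0.01273 = 0.3542 M.
Dilution factor = 100.0/24.09 = 4.151, so [stock] = 0.3542 x 4.151 = 1.47 M.

1.47 M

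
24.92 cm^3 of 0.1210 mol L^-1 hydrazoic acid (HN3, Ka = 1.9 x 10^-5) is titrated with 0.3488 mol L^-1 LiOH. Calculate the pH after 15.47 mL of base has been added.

12.77

n(acid) = 0.1210 x 0.02492 = 0.003015 mol; n(LiOH) added = 0.3488 x 0.01547 = 0.005396 mol.
Base is in excess by 0.005396 - 0.003015 = 0.002381 mol in a total volume of 0.04039 L.
[OH^-] = 0.002381/0.04039 = 0.05894 M, so pOH = 1.23 and pH = 14.00 - 1.23 = 12.77.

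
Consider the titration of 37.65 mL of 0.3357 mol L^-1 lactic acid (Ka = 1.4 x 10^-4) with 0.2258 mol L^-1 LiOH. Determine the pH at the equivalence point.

n(HC3H5O3) = 0.3357 x 0.03765 = 0.01264 mol; V(LiOH) at equivalence = 0.01264/0.2258 = 0.05597 L.
At equivalence all the acid is converted to C3H5O3-; total volume = 0.03765 + 0.05597 = 0.09362 L, so [C3H5O3-] = 0.01264/0.09362 = 0.1350 M.
Kb = Kw/Ka = 1.0e-14 / 1.4 x 10^-4 = 7.14e-11.
[OH^-] = sqrt(Kb x [C3H5O3-]) = sqrt(7.14e-11 x 0.1350) = 3.11e-6 M.
pOH = 5.51, so pH = 14.00 - 5.51 = 8.49.

8.49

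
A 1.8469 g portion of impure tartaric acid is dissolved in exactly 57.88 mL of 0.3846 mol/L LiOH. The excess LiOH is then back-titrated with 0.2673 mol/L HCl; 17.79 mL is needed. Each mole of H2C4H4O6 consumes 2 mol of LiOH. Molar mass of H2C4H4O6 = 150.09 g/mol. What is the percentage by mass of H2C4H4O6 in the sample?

71.1%

Total n(LiOH) added = 0.3846 x 0.05788 = 0.02226 mol.
n(HCl) used = 0.2673 x 0.01779 = 0.004755 mol, which equals the excess n(LiOH).
So n(LiOH) consumed by the sample = 0.02226 - 0.004755 = 0.01751 mol.
n(H2C4H4O6) = 0.01751 / 2 = 0.008753 mol.
mass H2C4H4O6 = 0.008753 x 150.09 = 1.314 g, so %H2C4H4O6 = 1.314/1.8469 x 100 = 71.1%.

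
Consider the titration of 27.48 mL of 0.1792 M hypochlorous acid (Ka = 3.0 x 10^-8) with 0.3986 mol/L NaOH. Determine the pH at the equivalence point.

10.31

n(HClO) = 0.1792 x 0.02748 = 0.004924 mol; V(NaOH) at equivalence = 0.004924/0.3986 = 0.01235 L.
At equivalence all the acid is converted to ClO-; total volume = 0.02748 + 0.01235 = 0.03983 L, so [ClO-] = 0.004924/0.03983 = 0.1236 M.
Kb = Kw/Ka = 1.0e-14 / 3.0 x 10^-8 = 3.33e-7.
[OH^-] = sqrt(Kb x [ClO-]) = sqrt(3.33e-7 x 0.1236) = 0.000203 M.
pOH = 3.69, so pH = 14.00 - 3.69 = 10.31.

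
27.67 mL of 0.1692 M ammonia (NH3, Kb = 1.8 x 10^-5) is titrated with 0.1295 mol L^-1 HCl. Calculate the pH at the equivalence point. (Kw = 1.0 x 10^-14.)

5.19

n(NH3) = 0.1692 x 0.02767 = 0.004682 mol; V(HCl) at equivalence = 0.004682/0.1295 = 0.03615 L.
At equivalence the base is fully converted to NH4+; total volume = 0.06382 L, so [NH4+] = 0.004682/0.06382 = 0.07336 M.
Ka(NH4+) = Kw/Kb = 1.0e-14 / 1.8 x 10^-5 = 5.56e-10.
[H^+] = sqrt(Ka x [NH4+]) = sqrt(5.56e-10 x 0.07336) = 6.38e-6 M.
pH = -log(6.38e-6) = 5.19.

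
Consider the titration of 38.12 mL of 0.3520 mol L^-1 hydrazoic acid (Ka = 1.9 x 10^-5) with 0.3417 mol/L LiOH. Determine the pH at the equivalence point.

n(HN3) = 0.3520 x 0.03812 = 0.01342 mol; V(LiOH) at equivalence = 0.01342/0.3417 = 0.03927 L.
At equivalence all the acid is converted to N3-; total volume = 0.03812 + 0.03927 = 0.07739 L, so [N3-] = 0.01342/0.07739 = 0.1734 M.
Kb = Kw/Ka = 1.0e-14 / 1.9 x 10^-5 = 5.26e-10.
[OH^-] = sqrt(Kb x [N3-]) = sqrt(5.26e-10 x 0.1734) = 9.55e-6 M.
pOH = 5.02, so pH = 14.00 - 5.02 = 8.98.

8.98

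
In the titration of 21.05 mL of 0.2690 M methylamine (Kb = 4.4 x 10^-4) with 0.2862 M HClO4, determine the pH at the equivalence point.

n(CH3NH2) = 0.2690 x 0.02105 = 0.005662 mol; V(HClO4) at equivalence = 0.005662/0.2862 = 0.01978 L.
At equivalence the base is fully converted to CH3NH3+; total volume = 0.04083 L, so [CH3NH3+] = 0.005662/0.04083 = 0.1387 M.
Ka(CH3NH3+) = Kw/Kb = 1.0e-14 / 4.4 x 10^-4 = 2.27e-11.
[H^+] = sqrt(Ka x [CH3NH3+]) = sqrt(2.27e-11 x 0.1387) = 1.78e-6 M.
pH = -log(1.78e-6) = 5.75.

5.75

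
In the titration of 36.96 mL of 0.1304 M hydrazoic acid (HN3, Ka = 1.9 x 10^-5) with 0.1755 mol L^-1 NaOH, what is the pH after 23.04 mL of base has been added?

Initial n(HN3) = 0.1304 x 0.03696 = 0.004820 mol.
n(NaOH) added = 0.1755 x 0.02304 = 0.004044 mol, converting that many moles of HN3 to N3-.
Remaining n(HN3) = 0.0007761 mol; n(N3-) = 0.004044 mol.
By Henderson-Hasselbalch, pH = pKa + log([A^-]/[HA]) = 4.72 + log(0.004044/0.0007761) = 4.72 + (+0.72) = 5.44.

5.44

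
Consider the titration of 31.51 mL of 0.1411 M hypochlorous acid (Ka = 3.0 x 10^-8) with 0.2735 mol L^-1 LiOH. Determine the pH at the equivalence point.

10.25

n(HClO) = 0.1411 x 0.03151 = 0.004446 mol; V(LiOH) at equivalence = 0.004446/0.2735 = 0.01626 L.
At equivalence all the acid is converted to ClO-; total volume = 0.03151 + 0.01626 = 0.04777 L, so [ClO-] = 0.004446/0.04777 = 0.09308 M.
Kb = Kw/Ka = 1.0e-14 / 3.0 x 10^-8 = 3.33e-7.
[OH^-] = sqrt(Kb x [ClO-]) = sqrt(3.33e-7 x 0.09308) = 0.000176 M.
pOH = 3.75, so pH = 14.00 - 3.75 = 10.25.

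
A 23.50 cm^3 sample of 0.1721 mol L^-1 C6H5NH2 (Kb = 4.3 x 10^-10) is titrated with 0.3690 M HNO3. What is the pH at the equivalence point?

2.78

n(C6H5NH2) = 0.1721 x 0.02350 = 0.004044 mol; V(HNO3) at equivalence = 0.004044/0.3690 = 0.01096 L.
At equivalence the base is fully converted to C6H5NH3+; total volume = 0.03446 L, so [C6H5NH3+] = 0.004044/0.03446 = 0.1174 M.
Ka(C6H5NH3+) = Kw/Kb = 1.0e-14 / 4.3 x 10^-10 = 2.33e-5.
[H^+] = sqrt(Ka x [C6H5NH3+]) = sqrt(2.33e-5 x 0.1174) = 0.00165 M.
pH = -log(0.00165) = 2.78.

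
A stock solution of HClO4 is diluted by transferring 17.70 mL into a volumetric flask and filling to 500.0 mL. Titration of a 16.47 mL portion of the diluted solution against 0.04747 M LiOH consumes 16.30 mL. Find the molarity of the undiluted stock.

1.33 M

n(LiOH) = 0.04747 x 0.01630 = 0.0007738 mol.
n(HClO4) in the aliquot = 0.0007738 mol.
[diluted HClO4] = 0.0007738 / 0.01647 = 0.04698 M.
Dilution factor = 500.0/17.70 = 28.25, so [stock] = 0.04698 x 28.25 = 1.33 M.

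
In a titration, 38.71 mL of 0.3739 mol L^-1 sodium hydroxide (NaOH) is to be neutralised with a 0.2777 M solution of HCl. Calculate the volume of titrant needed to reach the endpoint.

52.1 mL

n(NaOH) = 0.3739 mol/L x 0.03871 L = 0.01447 mol.
At equivalence n(HCl) = n(NaOH) = 0.01447 mol.
V(HCl) = 0.01447 / 0.2777 = 0.05212 L = 52.1 mL.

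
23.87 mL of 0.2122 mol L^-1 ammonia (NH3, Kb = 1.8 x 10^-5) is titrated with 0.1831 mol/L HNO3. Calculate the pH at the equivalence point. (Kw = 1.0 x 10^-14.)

5.13

n(NH3) = 0.2122 x 0.02387 = 0.005065 mol; V(HNO3) at equivalence = 0.005065/0.1831 = 0.02766 L.
At equivalence the base is fully converted to NH4+; total volume = 0.05153 L, so [NH4+] = 0.005065/0.05153 = 0.09829 M.
Ka(NH4+) = Kw/Kb = 1.0e-14 / 1.8 x 10^-5 = 5.56e-10.
[H^+] = sqrt(Ka x [NH4+]) = sqrt(5.56e-10 x 0.09829) = 7.39e-6 M.
pH = -log(7.39e-6) = 5.13.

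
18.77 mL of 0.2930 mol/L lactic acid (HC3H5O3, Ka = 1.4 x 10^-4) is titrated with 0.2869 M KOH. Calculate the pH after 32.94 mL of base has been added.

n(acid) = 0.2930 x 0.01877 = 0.005500 mol; n(KOH) added = 0.2869 x 0.03294 = 0.009450 mol.
Base is in excess by 0.009450 - 0.005500 = 0.003951 mol in a total volume of 0.05171 L.
[OH^-] = 0.003951/0.05171 = 0.07640 M, so pOH = 1.12 and pH = 14.00 - 1.12 = 12.88.

12.88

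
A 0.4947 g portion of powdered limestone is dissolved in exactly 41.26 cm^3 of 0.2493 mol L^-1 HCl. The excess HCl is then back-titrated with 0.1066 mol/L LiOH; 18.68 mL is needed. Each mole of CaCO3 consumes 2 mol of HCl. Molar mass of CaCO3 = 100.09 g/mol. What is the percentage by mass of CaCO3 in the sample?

83.9%

Total n(HCl) added = 0.2493 x 0.04126 = 0.01029 mol.
n(LiOH) used = 0.1066 x 0.01868 = 0.001991 mol, which equals the excess n(HCl).
So n(HCl) consumed by the sample = 0.01029 - 0.001991 = 0.008295 mol.
n(CaCO3) = 0.008295 / 2 = 0.004147 mol.
mass CaCO3 = 0.004147 x 100.09 = 0.4151 g, so %CaCO3 = 0.4151/0.4947 x 100 = 83.9%.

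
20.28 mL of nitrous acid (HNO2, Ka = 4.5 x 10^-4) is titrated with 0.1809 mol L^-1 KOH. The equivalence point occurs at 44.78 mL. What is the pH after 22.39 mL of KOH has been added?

3.35

22.39 mL is exactly half the equivalence volume (44.78/2), i.e. the half-equivalence point.
There, n(HA) = n(A^-), so pH = pKa = -log(4.5 x 10^-4) = 3.35.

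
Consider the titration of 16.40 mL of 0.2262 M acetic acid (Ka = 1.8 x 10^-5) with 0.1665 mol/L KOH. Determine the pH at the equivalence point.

8.86

n(CH3COOH) = 0.2262 x 0.01640 = 0.003710 mol; V(KOH) at equivalence = 0.003710/0.1665 = 0.02228 L.
At equivalence all the acid is converted to CH3COO-; total volume = 0.01640 + 0.02228 = 0.03868 L, so [CH3COO-] = 0.003710/0.03868 = 0.09591 M.
Kb = Kw/Ka = 1.0e-14 / 1.8 x 10^-5 = 5.56e-10.
[OH^-] = sqrt(Kb x [CH3COO-]) = sqrt(5.56e-10 x 0.09591) = 7.30e-6 M.
pOH = 5.14, so pH = 14.00 - 5.14 = 8.86.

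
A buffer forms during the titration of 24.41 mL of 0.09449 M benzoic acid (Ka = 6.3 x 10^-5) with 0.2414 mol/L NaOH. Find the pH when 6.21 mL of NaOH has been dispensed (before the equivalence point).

Initial n(C6H5COOH) = 0.09449 x 0.02441 = 0.002307 mol.
n(NaOH) added = 0.2414 x 0.006210 = 0.001499 mol, converting that many moles of C6H5COOH to C6H5COO-.
Remaining n(C6H5COOH) = 0.0008074 mol; n(C6H5COO-) = 0.001499 mol.
By Henderson-Hasselbalch, pH = pKa + log([A^-]/[HA]) = 4.20 + log(0.001499/0.0008074) = 4.20 + (+0.27) = 4.47.

4.47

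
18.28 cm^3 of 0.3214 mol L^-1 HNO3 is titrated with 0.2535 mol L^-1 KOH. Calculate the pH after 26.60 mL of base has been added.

n(acid) = 0.3214 x 0.01828 = 0.005875 mol; n(KOH) added = 0.2535 x 0.02660 = 0.006743 mol.
Base is in excess by 0.006743 - 0.005875 = 0.0008679 mol in a total volume of 0.04488 L.
[OH^-] = 0.0008679/0.04488 = 0.01934 M, so pOH = 1.71 and pH = 14.00 - 1.71 = 12.29.

12.29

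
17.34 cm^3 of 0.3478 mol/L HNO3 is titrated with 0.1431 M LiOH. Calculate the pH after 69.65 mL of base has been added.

12.66

n(acid) = 0.3478 x 0.01734 = 0.006031 mol; n(LiOH) added = 0.1431 x 0.06965 = 0.009967 mol.
Base is in excess by 0.009967 - 0.006031 = 0.003936 mol in a total volume of 0.08699 L.
[OH^-] = 0.003936/0.08699 = 0.04525 M, so pOH = 1.34 and pH = 14.00 - 1.34 = 12.66.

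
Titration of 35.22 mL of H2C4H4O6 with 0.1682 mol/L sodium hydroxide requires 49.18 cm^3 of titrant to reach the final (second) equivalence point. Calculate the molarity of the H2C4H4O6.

n(NaOH) = 0.1682 x 0.04918 = 0.008272 mol.
At the final (second) equivalence point, 2 mol OH^- react per mol H2C4H4O6, so n(H2C4H4O6) = 0.008272 / 2 = 0.004136 mol.
[H2C4H4O6] = 0.004136 / 0.03522 L = 0.117 M.

0.117 M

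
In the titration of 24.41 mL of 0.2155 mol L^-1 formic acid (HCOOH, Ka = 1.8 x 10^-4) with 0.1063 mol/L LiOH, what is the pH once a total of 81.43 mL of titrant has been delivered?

n(acid) = 0.2155 x 0.02441 = 0.005260 mol; n(LiOH) added = 0.1063 x 0.08143 = 0.008656 mol.
Base is in excess by 0.008656 - 0.005260 = 0.003396 mol in a total volume of 0.1058 L.
[OH^-] = 0.003396/0.1058 = 0.03208 M, so pOH = 1.49 and pH = 14.00 - 1.49 = 12.51.

12.51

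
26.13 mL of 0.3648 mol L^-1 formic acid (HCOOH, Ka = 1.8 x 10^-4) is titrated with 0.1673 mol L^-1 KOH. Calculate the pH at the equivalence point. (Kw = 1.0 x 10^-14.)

8.40

n(HCOOH) = 0.3648 x 0.02613 = 0.009532 mol; V(KOH) at equivalence = 0.009532/0.1673 = 0.05698 L.
At equivalence all the acid is converted to HCOO-; total volume = 0.02613 + 0.05698 = 0.08311 L, so [HCOO-] = 0.009532/0.08311 = 0.1147 M.
Kb = Kw/Ka = 1.0e-14 / 1.8 x 10^-4 = 5.56e-11.
[OH^-] = sqrt(Kb x [HCOO-]) = sqrt(5.56e-11 x 0.1147) = 2.52e-6 M.
pOH = 5.60, so pH = 14.00 - 5.60 = 8.40.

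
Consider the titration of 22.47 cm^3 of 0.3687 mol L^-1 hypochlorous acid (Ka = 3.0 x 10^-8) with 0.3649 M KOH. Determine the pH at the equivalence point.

10.39

n(HClO) = 0.3687 x 0.02247 = 0.008285 mol; V(KOH) at equivalence = 0.008285/0.3649 = 0.02270 L.
At equivalence all the acid is converted to ClO-; total volume = 0.02247 + 0.02270 = 0.04517 L, so [ClO-] = 0.008285/0.04517 = 0.1834 M.
Kb = Kw/Ka = 1.0e-14 / 3.0 x 10^-8 = 3.33e-7.
[OH^-] = sqrt(Kb x [ClO-]) = sqrt(3.33e-7 x 0.1834) = 0.000247 M.
pOH = 3.61, so pH = 14.00 - 3.61 = 10.39.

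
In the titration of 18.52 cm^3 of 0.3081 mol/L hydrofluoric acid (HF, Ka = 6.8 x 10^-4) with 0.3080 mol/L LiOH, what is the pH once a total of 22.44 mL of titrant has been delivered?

n(acid) = 0.3081 x 0.01852 = 0.005706 mol; n(LiOH) added = 0.3080 x 0.02244 = 0.006912 mol.
Base is in excess by 0.006912 - 0.005706 = 0.001206 mol in a total volume of 0.04096 L.
[OH^-] = 0.001206/0.04096 = 0.02943 M, so pOH = 1.53 and pH = 14.00 - 1.53 = 12.47.

12.47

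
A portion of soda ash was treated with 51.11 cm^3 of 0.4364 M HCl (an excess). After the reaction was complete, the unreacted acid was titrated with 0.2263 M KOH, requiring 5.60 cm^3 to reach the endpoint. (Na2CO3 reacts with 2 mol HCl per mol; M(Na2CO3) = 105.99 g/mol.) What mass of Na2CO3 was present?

Total n(HCl) added = 0.4364 x 0.05111 = 0.02230 mol.
n(KOH) used = 0.2263 x 0.005600 = 0.001267 mol, which equals the excess n(HCl).
So n(HCl) consumed by the sample = 0.02230 - 0.001267 = 0.02104 mol.
n(Na2CO3) = 0.02104 / 2 = 0.01052 mol.
mass = 0.01052 mol x 105.99 g/mol = 1.11 g.

1.11 g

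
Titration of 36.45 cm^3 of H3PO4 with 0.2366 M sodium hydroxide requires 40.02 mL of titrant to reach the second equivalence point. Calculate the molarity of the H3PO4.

0.130 M

n(NaOH) = 0.2366 x 0.04002 = 0.009469 mol.
At the second equivalence point, 2 mol OH^- react per mol H3PO4, so n(H3PO4) = 0.009469 / 2 = 0.004734 mol.
[H3PO4] = 0.004734 / 0.03645 L = 0.130 M.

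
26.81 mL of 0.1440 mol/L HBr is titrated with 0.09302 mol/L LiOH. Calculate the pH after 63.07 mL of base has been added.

12.35

n(acid) = 0.1440 x 0.02681 = 0.003861 mol; n(LiOH) added = 0.09302 x 0.06307 = 0.005867 mol.
Base is in excess by 0.005867 - 0.003861 = 0.002006 mol in a total volume of 0.08988 L.
[OH^-] = 0.002006/0.08988 = 0.02232 M, so pOH = 1.65 and pH = 14.00 - 1.65 = 12.35.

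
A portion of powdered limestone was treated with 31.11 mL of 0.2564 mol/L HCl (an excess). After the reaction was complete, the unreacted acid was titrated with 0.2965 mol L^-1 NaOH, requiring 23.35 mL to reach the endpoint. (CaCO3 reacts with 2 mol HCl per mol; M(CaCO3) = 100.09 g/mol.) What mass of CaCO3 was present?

Total n(HCl) added = 0.2564 x 0.03111 = 0.007977 mol.
n(NaOH) used = 0.2965 x 0.02335 = 0.006923 mol, which equals the excess n(HCl).
So n(HCl) consumed by the sample = 0.007977 - 0.006923 = 0.001053 mol.
n(CaCO3) = 0.001053 / 2 = 0.0005267 mol.
mass = 0.0005267 mol x 100.09 g/mol = 0.0527 g.

0.0527 g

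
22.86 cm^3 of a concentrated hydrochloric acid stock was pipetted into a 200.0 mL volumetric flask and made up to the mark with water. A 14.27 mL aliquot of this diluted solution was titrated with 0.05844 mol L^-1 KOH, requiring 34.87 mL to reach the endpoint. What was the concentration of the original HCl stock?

n(KOH) = 0.05844 x 0.03487 = 0.002038 mol.
n(HCl) in the aliquot = 0.002038 mol.
[diluted HCl] = 0.002038 / 0.01427 = 0.1428 M.
Dilution factor = 200.0/22.86 = 8.749, so [stock] = 0.1428 x 8.749 = 1.25 M.

1.25 M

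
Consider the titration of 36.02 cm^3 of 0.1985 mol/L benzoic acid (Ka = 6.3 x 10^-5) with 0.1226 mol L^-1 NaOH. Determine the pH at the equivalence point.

n(C6H5COOH) = 0.1985 x 0.03602 = 0.007150 mol; V(NaOH) at equivalence = 0.007150/0.1226 = 0.05832 L.
At equivalence all the acid is converted to C6H5COO-; total volume = 0.03602 + 0.05832 = 0.09434 L, so [C6H5COO-] = 0.007150/0.09434 = 0.07579 M.
Kb = Kw/Ka = 1.0e-14 / 6.3 x 10^-5 = 1.59e-10.
[OH^-] = sqrt(Kb x [C6H5COO-]) = sqrt(1.59e-10 x 0.07579) = 3.47e-6 M.
pOH = 5.46, so pH = 14.00 - 5.46 = 8.54.

8.54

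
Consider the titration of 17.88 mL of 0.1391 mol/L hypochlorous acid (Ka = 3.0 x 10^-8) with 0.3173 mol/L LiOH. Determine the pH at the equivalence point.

10.25

n(HClO) = 0.1391 x 0.01788 = 0.002487 mol; V(LiOH) at equivalence = 0.002487/0.3173 = 0.007838 L.
At equivalence all the acid is converted to ClO-; total volume = 0.01788 + 0.007838 = 0.02572 L, so [ClO-] = 0.002487/0.02572 = 0.09671 M.
Kb = Kw/Ka = 1.0e-14 / 3.0 x 10^-8 = 3.33e-7.
[OH^-] = sqrt(Kb x [ClO-]) = sqrt(3.33e-7 x 0.09671) = 0.000180 M.
pOH = 3.75, so pH = 14.00 - 3.75 = 10.25.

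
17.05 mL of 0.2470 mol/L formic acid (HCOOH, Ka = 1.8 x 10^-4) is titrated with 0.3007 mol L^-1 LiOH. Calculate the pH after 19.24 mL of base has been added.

12.64

n(acid) = 0.2470 x 0.01705 = 0.004211 mol; n(LiOH) added = 0.3007 x 0.01924 = 0.005785 mol.
Base is in excess by 0.005785 - 0.004211 = 0.001574 mol in a total volume of 0.03629 L.
[OH^-] = 0.001574/0.03629 = 0.04338 M, so pOH = 1.36 and pH = 14.00 - 1.36 = 12.64.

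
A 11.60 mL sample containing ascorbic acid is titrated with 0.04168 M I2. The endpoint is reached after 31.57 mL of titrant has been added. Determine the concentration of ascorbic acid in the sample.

n(I2) = 0.04168 x 0.03157 = 0.001316 mol.
From the balanced equation, 1 mol I2 reacts with 1 mol ascorbic acid, so n(ascorbic acid) = 0.001316 x 1/1 = 0.001316 mol.
[ascorbic acid] = 0.001316 / 0.01160 L = 0.113 M.

0.113 M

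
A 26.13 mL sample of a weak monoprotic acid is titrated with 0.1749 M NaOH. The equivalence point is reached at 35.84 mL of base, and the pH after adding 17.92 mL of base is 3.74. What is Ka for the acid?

1.8 x 10^-4

17.92 mL is half of the equivalence volume, so this is the half-equivalence point where [HA] = [A^-].
At half-equivalence pH = pKa, so pKa = 3.74.
Ka = 10^(-3.74) = 1.8 x 10^-4.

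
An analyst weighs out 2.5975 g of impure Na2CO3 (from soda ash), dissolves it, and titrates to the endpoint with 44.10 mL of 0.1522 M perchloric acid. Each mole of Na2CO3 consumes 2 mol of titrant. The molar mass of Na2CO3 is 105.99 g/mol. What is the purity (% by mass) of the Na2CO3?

13.7%

n(HClO4) = 0.1522 x 0.04410 = 0.006712 mol.
n(Na2CO3) = 0.006712 / 2 = 0.003356 mol.
mass of Na2CO3 = 0.003356 x 105.99 = 0.3557 g.
% purity = 0.3557 / 2.5975 x 100 = 13.7%.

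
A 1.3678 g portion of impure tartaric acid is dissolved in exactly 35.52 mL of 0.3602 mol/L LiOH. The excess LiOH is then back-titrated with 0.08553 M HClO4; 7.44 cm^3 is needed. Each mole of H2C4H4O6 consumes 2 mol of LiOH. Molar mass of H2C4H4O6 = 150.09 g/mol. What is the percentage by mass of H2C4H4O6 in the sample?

Total n(LiOH) added = 0.3602 x 0.03552 = 0.01279 mol.
n(HClO4) used = 0.08553 x 0.007440 = 0.0006363 mol, which equals the excess n(LiOH).
So n(LiOH) consumed by the sample = 0.01279 - 0.0006363 = 0.01216 mol.
n(H2C4H4O6) = 0.01216 / 2 = 0.006079 mol.
mass H2C4H4O6 = 0.006079 x 150.09 = 0.9124 g, so %H2C4H4O6 = 0.9124/1.3678 x 100 = 66.7%.

66.7%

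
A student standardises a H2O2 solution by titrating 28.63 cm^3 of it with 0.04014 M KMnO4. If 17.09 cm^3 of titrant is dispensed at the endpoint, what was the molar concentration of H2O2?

0.0599 M

n(KMnO4) = 0.04014 x 0.01709 = 0.0006860 mol.
From the balanced equation, 2 mol KMnO4 reacts with 5 mol H2O2, so n(H2O2) = 0.0006860 x 5/2 = 0.001715 mol.
[H2O2] = 0.001715 / 0.02863 L = 0.0599 M.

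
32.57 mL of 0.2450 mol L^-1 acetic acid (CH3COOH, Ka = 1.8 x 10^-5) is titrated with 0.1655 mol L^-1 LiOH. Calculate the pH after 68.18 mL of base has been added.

12.52

n(acid) = 0.2450 x 0.03257 = 0.007980 mol; n(LiOH) added = 0.1655 x 0.06818 = 0.01128 mol.
Base is in excess by 0.01128 - 0.007980 = 0.003304 mol in a total volume of 0.1008 L.
[OH^-] = 0.003304/0.1008 = 0.03280 M, so pOH = 1.48 and pH = 14.00 - 1.48 = 12.52.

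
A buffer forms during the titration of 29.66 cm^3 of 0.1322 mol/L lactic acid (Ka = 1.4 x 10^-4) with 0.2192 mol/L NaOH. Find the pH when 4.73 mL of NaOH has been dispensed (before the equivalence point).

3.41

Initial n(HC3H5O3) = 0.1322 x 0.02966 = 0.003921 mol.
n(NaOH) added = 0.2192 x 0.004730 = 0.001037 mol, converting that many moles of HC3H5O3 to C3H5O3-.
Remaining n(HC3H5O3) = 0.002884 mol; n(C3H5O3-) = 0.001037 mol.
By Henderson-Hasselbalch, pH = pKa + log([A^-]/[HA]) = 3.85 + log(0.001037/0.002884) = 3.85 + (-0.44) = 3.41.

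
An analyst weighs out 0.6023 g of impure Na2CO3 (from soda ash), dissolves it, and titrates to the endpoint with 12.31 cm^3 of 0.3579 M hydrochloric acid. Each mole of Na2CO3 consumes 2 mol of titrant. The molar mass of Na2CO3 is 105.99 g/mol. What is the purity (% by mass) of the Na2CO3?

n(HCl) = 0.3579 x 0.01231 = 0.004406 mol.
n(Na2CO3) = 0.004406 / 2 = 0.002203 mol.
mass of Na2CO3 = 0.002203 x 105.99 = 0.2335 g.
% purity = 0.2335 / 0.6023 x 100 = 38.8%.

38.8%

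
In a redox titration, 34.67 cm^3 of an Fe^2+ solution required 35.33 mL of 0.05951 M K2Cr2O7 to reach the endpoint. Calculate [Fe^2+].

0.364 M

n(K2Cr2O7) = 0.05951 x 0.03533 = 0.002102 mol.
From the balanced equation, 1 mol K2Cr2O7 reacts with 6 mol Fe^2+, so n(Fe^2+) = 0.002102 x 6/1 = 0.01261 mol.
[Fe^2+] = 0.01261 / 0.03467 L = 0.364 M.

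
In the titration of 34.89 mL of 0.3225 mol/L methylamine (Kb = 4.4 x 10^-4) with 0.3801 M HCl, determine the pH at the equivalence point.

n(CH3NH2) = 0.3225 x 0.03489 = 0.01125 mol; V(HCl) at equivalence = 0.01125/0.3801 = 0.02960 L.
At equivalence the base is fully converted to CH3NH3+; total volume = 0.06449 L, so [CH3NH3+] = 0.01125/0.06449 = 0.1745 M.
Ka(CH3NH3+) = Kw/Kb = 1.0e-14 / 4.4 x 10^-4 = 2.27e-11.
[H^+] = sqrt(Ka x [CH3NH3+]) = sqrt(2.27e-11 x 0.1745) = 1.99e-6 M.
pH = -log(1.99e-6) = 5.70.

5.70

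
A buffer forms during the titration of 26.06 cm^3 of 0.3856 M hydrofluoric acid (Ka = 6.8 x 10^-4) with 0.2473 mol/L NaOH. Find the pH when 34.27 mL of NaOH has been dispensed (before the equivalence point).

3.90

Initial n(HF) = 0.3856 x 0.02606 = 0.01005 mol.
n(NaOH) added = 0.2473 x 0.03427 = 0.008475 mol, converting that many moles of HF to F-.
Remaining n(HF) = 0.001574 mol; n(F-) = 0.008475 mol.
By Henderson-Hasselbalch, pH = pKa + log([A^-]/[HA]) = 3.17 + log(0.008475/0.001574) = 3.17 + (+0.73) = 3.90.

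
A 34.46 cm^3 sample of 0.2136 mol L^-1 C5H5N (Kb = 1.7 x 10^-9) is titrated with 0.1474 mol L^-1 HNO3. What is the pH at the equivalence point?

n(C5H5N) = 0.2136 x 0.03446 = 0.007361 mol; V(HNO3) at equivalence = 0.007361/0.1474 = 0.04994 L.
At equivalence the base is fully converted to C5H5NH+; total volume = 0.08440 L, so [C5H5NH+] = 0.007361/0.08440 = 0.08722 M.
Ka(C5H5NH+) = Kw/Kb = 1.0e-14 / 1.7 x 10^-9 = 5.88e-6.
[H^+] = sqrt(Ka x [C5H5NH+]) = sqrt(5.88e-6 x 0.08722) = 0.000716 M.
pH = -log(0.000716) = 3.14.

3.14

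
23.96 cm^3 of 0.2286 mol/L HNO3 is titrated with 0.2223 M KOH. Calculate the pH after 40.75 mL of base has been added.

n(acid) = 0.2286 x 0.02396 = 0.005477 mol; n(KOH) added = 0.2223 x 0.04075 = 0.009059 mol.
Base is in excess by 0.009059 - 0.005477 = 0.003581 mol in a total volume of 0.06471 L.
[OH^-] = 0.003581/0.06471 = 0.05535 M, so pOH = 1.26 and pH = 14.00 - 1.26 = 12.74.

12.74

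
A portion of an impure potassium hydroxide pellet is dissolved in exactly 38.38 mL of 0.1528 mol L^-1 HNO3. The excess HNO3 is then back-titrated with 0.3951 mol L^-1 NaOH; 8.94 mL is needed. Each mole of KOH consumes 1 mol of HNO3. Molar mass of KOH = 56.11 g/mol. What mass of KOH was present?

Total n(HNO3) added = 0.1528 x 0.03838 = 0.005864 mol.
n(NaOH) used = 0.3951 x 0.008940 = 0.003532 mol, which equals the excess n(HNO3).
So n(HNO3) consumed by the sample = 0.005864 - 0.003532 = 0.002332 mol.
n(KOH) = 0.002332 / 1 = 0.002332 mol.
mass = 0.002332 mol x 56.11 g/mol = 0.131 g.

0.131 g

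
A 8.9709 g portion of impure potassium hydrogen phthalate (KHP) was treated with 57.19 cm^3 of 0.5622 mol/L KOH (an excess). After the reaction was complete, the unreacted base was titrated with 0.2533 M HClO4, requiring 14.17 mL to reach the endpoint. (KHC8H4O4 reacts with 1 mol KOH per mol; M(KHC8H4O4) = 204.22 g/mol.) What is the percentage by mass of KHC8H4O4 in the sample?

Total n(KOH) added = 0.5622 x 0.05719 = 0.03215 mol.
n(HClO4) used = 0.2533 x 0.01417 = 0.003589 mol, which equals the excess n(KOH).
So n(KOH) consumed by the sample = 0.03215 - 0.003589 = 0.02856 mol.
n(KHC8H4O4) = 0.02856 / 1 = 0.02856 mol.
mass KHC8H4O4 = 0.02856 x 204.22 = 5.833 g, so %KHC8H4O4 = 5.833/8.9709 x 100 = 65.0%.

65.0%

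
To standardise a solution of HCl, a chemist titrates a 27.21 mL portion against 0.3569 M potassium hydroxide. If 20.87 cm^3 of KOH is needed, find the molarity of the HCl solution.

n(KOH) delivered = 0.3569 x 0.02087 = 0.007449 mol.
For a 1:1 reaction, n(HCl) = 0.007449 mol.
[HCl] = 0.007449 mol / 0.02721 L = 0.274 M.

0.274 M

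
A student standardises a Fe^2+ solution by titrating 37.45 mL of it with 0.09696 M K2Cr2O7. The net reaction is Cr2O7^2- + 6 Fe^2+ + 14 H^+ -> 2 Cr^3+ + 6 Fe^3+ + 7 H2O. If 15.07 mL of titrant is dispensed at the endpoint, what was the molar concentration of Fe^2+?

n(K2Cr2O7) = 0.09696 x 0.01507 = 0.001461 mol.
From the balanced equation, 1 mol K2Cr2O7 reacts with 6 mol Fe^2+, so n(Fe^2+) = 0.001461 x 6/1 = 0.008767 mol.
[Fe^2+] = 0.008767 / 0.03745 L = 0.234 M.

0.234 M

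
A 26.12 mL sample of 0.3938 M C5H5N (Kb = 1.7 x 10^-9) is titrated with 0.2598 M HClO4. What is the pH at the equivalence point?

n(C5H5N) = 0.3938 x 0.02612 = 0.01029 mol; V(HClO4) at equivalence = 0.01029/0.2598 = 0.03959 L.
At equivalence the base is fully converted to C5H5NH+; total volume = 0.06571 L, so [C5H5NH+] = 0.01029/0.06571 = 0.1565 M.
Ka(C5H5NH+) = Kw/Kb = 1.0e-14 / 1.7 x 10^-9 = 5.88e-6.
[H^+] = sqrt(Ka x [C5H5NH+]) = sqrt(5.88e-6 x 0.1565) = 0.000960 M.
pH = -log(0.000960) = 3.02.

3.02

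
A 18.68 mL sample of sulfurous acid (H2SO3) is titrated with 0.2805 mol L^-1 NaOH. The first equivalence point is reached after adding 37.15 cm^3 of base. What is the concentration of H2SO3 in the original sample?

0.558 M

n(NaOH) = 0.2805 x 0.03715 = 0.01042 mol.
At the first equivalence point, 1 mol OH^- react per mol H2SO3, so n(H2SO3) = 0.01042 / 1 = 0.01042 mol.
[H2SO3] = 0.01042 / 0.01868 L = 0.558 M.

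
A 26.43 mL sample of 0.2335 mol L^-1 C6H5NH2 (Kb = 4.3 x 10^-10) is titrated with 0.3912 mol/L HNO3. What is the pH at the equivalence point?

2.73

n(C6H5NH2) = 0.2335 x 0.02643 = 0.006171 mol; V(HNO3) at equivalence = 0.006171/0.3912 = 0.01578 L.
At equivalence the base is fully converted to C6H5NH3+; total volume = 0.04221 L, so [C6H5NH3+] = 0.006171/0.04221 = 0.1462 M.
Ka(C6H5NH3+) = Kw/Kb = 1.0e-14 / 4.3 x 10^-10 = 2.33e-5.
[H^+] = sqrt(Ka x [C6H5NH3+]) = sqrt(2.33e-5 x 0.1462) = 0.00184 M.
pH = -log(0.00184) = 2.73.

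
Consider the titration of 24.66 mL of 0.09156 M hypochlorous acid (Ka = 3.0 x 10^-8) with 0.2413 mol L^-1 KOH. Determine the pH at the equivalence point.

n(HClO) = 0.09156 x 0.02466 = 0.002258 mol; V(KOH) at equivalence = 0.002258/0.2413 = 0.009357 L.
At equivalence all the acid is converted to ClO-; total volume = 0.02466 + 0.009357 = 0.03402 L, so [ClO-] = 0.002258/0.03402 = 0.06637 M.
Kb = Kw/Ka = 1.0e-14 / 3.0 x 10^-8 = 3.33e-7.
[OH^-] = sqrt(Kb x [ClO-]) = sqrt(3.33e-7 x 0.06637) = 0.000149 M.
pOH = 3.83, so pH = 14.00 - 3.83 = 10.17.

10.17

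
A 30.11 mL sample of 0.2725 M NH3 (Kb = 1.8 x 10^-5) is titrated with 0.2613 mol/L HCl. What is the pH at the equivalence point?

5.07

n(NH3) = 0.2725 x 0.03011 = 0.008205 mol; V(HCl) at equivalence = 0.008205/0.2613 = 0.03140 L.
At equivalence the base is fully converted to NH4+; total volume = 0.06151 L, so [NH4+] = 0.008205/0.06151 = 0.1334 M.
Ka(NH4+) = Kw/Kb = 1.0e-14 / 1.8 x 10^-5 = 5.56e-10.
[H^+] = sqrt(Ka x [NH4+]) = sqrt(5.56e-10 x 0.1334) = 8.61e-6 M.
pH = -log(8.61e-6) = 5.07.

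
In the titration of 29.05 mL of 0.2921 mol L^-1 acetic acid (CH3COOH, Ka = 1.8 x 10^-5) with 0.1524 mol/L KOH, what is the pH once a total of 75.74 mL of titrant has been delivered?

n(acid) = 0.2921 x 0.02905 = 0.008486 mol; n(KOH) added = 0.1524 x 0.07574 = 0.01154 mol.
Base is in excess by 0.01154 - 0.008486 = 0.003057 mol in a total volume of 0.1048 L.
[OH^-] = 0.003057/0.1048 = 0.02918 M, so pOH = 1.53 and pH = 14.00 - 1.53 = 12.47.

12.47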